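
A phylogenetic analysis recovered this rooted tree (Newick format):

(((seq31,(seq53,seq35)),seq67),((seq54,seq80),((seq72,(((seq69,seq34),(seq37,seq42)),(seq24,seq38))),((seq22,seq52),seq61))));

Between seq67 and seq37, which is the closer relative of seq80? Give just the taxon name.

seq37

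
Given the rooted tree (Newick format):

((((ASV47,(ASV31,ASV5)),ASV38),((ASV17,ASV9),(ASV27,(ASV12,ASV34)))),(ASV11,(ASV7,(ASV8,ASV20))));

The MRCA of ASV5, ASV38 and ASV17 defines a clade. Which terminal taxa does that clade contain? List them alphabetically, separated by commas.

Tracing ASV5: it sits inside (ASV31,ASV5).
Tracing ASV38: it sits inside ((ASV47,(ASV31,ASV5)),ASV38).
Tracing ASV17: it sits inside (ASV17,ASV9).
The smallest clade enclosing all 3 is (((ASV47,(ASV31,ASV5)),ASV38),((ASV17,ASV9),(ASV27,(ASV12,ASV34)))); the answer is its 9 terminal taxa in alphabetical order.

ASV12, ASV17, ASV27, ASV31, ASV34, ASV38, ASV47, ASV5, ASV9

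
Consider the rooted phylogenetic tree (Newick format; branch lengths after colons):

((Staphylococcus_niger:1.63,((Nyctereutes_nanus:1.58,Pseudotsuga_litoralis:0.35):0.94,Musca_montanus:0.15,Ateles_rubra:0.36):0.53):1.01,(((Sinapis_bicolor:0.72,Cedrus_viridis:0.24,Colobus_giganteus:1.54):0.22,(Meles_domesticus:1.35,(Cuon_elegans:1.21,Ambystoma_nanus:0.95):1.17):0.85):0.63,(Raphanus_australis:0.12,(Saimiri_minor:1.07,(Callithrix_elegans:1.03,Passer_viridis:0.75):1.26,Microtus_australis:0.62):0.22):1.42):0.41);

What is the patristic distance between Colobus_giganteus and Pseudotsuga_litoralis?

5.63

The path runs Colobus_giganteus → … → MRCA → … → Pseudotsuga_litoralis; the MRCA is the root of the tree.
Branch lengths along that path: 1.54 + 0.22 + 0.63 + 0.41 + 1.01 + 0.53 + 0.94 + 0.35 = 5.63.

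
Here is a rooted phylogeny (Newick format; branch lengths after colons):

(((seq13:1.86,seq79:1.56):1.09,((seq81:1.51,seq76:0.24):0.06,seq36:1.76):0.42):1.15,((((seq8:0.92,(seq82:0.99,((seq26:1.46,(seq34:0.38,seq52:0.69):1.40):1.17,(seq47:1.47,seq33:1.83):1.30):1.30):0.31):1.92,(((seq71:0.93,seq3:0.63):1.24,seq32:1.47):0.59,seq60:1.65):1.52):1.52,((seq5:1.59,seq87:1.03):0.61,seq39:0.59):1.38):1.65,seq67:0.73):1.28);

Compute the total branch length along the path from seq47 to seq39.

9.79

The path runs seq47 → … → MRCA → … → seq39; the MRCA is the node subtending (((seq8,(seq82,((seq26,(seq34,seq52)),(seq47,seq33)))),(((seq71,seq3),seq32),seq60)),((seq5,seq87),seq39)).
Branch lengths along that path: 1.47 + 1.30 + 1.30 + 0.31 + 1.92 + 1.52 + 1.38 + 0.59 = 9.79.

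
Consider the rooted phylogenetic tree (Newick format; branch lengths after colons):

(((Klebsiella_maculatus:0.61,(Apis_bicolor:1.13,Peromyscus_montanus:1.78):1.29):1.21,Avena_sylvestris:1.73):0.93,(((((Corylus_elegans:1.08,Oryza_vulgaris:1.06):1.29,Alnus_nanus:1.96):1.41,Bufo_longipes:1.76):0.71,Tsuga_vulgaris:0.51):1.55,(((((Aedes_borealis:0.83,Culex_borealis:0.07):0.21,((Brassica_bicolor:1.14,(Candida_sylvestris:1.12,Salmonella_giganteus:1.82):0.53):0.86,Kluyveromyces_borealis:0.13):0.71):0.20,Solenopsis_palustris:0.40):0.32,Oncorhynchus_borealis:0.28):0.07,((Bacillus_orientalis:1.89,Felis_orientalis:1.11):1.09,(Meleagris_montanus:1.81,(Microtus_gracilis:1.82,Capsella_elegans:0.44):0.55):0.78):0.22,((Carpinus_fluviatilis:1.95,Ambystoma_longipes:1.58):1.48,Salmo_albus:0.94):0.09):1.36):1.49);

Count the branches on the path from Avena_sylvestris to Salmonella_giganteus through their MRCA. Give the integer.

The MRCA of Avena_sylvestris and Salmonella_giganteus is the root of the tree.
From Avena_sylvestris up to that node: 2 branches. From Salmonella_giganteus up to the same node: 9 branches. Total: 2 + 9 = 11.

11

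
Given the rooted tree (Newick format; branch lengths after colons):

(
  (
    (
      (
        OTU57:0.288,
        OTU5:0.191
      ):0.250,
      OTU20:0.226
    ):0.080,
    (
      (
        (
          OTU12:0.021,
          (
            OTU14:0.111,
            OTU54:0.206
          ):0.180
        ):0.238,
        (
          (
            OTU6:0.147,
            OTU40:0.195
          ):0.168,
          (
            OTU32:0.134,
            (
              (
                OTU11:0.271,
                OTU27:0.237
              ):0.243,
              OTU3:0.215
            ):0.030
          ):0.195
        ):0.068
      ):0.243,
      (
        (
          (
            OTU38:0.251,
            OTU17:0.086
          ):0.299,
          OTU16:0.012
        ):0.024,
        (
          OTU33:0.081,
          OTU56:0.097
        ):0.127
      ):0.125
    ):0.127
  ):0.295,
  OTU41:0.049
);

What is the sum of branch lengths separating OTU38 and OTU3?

1.450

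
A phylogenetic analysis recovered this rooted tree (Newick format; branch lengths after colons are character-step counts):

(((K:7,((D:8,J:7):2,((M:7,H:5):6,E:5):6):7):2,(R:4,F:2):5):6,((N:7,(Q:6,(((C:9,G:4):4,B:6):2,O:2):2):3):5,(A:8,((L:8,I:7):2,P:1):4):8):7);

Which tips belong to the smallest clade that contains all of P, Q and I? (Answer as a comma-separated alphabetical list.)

A, B, C, G, I, L, N, O, P, Q

Tracing P: it sits inside ((L,I),P).
Tracing Q: it sits inside (Q,(((C,G),B),O)).
Tracing I: it sits inside (L,I).
The smallest clade enclosing all 3 is ((N,(Q,(((C,G),B),O))),(A,((L,I),P))); the answer is its 10 terminal taxa in alphabetical order.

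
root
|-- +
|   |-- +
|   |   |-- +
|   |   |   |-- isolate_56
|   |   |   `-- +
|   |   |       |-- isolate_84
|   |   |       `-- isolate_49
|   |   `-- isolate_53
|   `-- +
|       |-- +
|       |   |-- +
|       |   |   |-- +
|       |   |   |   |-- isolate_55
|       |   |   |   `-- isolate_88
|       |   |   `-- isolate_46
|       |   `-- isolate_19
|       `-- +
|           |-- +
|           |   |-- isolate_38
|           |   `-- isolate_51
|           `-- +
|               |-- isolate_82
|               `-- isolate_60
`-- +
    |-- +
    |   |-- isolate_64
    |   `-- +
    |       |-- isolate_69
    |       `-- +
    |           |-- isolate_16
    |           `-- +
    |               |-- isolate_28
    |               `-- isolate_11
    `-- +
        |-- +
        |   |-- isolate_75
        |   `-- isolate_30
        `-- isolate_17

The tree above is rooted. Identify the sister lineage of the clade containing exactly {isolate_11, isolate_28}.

isolate_16

The clade containing exactly {isolate_11, isolate_28} attaches to the tree at the node subtending (isolate_16,(isolate_28,isolate_11)).
The other lineage descending from that same node — the sister group — is the single tip isolate_16.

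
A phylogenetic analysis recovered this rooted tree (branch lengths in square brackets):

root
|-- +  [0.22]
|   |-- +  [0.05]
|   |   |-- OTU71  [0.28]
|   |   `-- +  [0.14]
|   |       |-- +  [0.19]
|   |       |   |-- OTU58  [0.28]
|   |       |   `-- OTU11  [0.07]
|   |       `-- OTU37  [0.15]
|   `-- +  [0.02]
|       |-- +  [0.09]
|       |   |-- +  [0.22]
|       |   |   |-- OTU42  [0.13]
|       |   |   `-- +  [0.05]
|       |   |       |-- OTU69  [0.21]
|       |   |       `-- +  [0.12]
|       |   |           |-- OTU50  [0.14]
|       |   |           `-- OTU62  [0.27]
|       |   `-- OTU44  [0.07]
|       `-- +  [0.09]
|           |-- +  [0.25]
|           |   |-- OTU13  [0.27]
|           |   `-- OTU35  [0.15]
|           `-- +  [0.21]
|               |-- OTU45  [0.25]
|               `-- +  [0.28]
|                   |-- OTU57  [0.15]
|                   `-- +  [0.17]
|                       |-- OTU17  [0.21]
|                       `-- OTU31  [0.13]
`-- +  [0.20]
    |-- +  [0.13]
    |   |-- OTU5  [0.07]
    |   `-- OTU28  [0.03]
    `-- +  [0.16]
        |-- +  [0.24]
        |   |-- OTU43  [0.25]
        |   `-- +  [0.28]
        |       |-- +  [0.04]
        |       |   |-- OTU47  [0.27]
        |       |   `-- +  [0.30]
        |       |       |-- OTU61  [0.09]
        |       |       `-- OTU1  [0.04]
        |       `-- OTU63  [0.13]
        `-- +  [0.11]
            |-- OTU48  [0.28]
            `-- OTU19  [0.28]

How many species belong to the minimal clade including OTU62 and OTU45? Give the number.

The MRCA of OTU62 and OTU45 is the node subtending (((OTU42,(OTU69,(OTU50,OTU62))),OTU44),((OTU13,OTU35),(OTU45,(OTU57,(OTU17,OTU31))))).
That clade contains 11 terminal taxa: OTU13, OTU17, OTU31, OTU35, OTU42, OTU44, OTU45, OTU50, OTU57, OTU62, OTU69.

11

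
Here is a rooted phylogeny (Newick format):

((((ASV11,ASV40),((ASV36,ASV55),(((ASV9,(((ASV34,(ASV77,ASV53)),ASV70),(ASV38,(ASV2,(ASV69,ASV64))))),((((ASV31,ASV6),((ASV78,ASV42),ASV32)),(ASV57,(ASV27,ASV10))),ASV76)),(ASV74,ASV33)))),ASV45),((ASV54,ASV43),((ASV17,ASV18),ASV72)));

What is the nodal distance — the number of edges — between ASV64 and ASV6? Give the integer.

11

The MRCA of ASV64 and ASV6 is the node subtending ((ASV9,(((ASV34,(ASV77,ASV53)),ASV70),(ASV38,(ASV2,(ASV69,ASV64))))),((((ASV31,ASV6),((ASV78,ASV42),ASV32)),(ASV57,(ASV27,ASV10))),ASV76)).
From ASV64 up to that node: 6 branches. From ASV6 up to the same node: 5 branches. Total: 6 + 5 = 11.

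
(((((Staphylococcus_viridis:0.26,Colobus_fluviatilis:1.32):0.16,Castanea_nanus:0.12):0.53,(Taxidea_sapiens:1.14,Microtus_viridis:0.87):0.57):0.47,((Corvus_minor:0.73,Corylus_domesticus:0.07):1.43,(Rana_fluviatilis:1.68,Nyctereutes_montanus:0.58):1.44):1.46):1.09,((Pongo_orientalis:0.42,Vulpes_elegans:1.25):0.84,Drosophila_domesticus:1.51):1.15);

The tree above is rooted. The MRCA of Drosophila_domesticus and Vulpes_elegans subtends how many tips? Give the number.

3

The MRCA of Drosophila_domesticus and Vulpes_elegans is the node subtending ((Pongo_orientalis,Vulpes_elegans),Drosophila_domesticus).
That clade contains 3 terminal taxa: Drosophila_domesticus, Pongo_orientalis, Vulpes_elegans.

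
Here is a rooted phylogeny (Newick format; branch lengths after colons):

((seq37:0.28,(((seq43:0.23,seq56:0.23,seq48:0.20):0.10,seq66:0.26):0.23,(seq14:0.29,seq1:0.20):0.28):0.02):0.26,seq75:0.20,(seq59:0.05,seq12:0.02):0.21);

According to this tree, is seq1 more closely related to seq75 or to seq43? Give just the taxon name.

seq43

The MRCA of seq1 and seq43 subtends (((seq43,seq56,seq48),seq66),(seq14,seq1)) (6 taxa).
The MRCA of seq1 and seq75 is the root, subtending the entire tree (10 taxa).
The first is nested inside the second, so seq1 shares a more recent common ancestor with seq43.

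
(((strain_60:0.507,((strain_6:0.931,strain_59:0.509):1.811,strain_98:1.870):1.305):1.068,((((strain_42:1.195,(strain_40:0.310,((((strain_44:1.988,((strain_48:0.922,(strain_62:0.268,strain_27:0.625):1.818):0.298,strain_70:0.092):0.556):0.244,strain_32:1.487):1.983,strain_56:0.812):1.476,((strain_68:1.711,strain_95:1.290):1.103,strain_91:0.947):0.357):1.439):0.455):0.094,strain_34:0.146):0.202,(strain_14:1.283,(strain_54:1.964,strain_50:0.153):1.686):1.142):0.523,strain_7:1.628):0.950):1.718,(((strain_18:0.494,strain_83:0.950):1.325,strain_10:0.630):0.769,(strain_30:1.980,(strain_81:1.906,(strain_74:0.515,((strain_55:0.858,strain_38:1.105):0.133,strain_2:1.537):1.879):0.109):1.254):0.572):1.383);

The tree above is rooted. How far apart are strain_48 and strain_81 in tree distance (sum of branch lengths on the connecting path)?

The path runs strain_48 → … → MRCA → … → strain_81; the MRCA is the root of the tree.
Branch lengths along that path: 0.922 + 0.298 + 0.556 + 0.244 + 1.983 + 1.476 + 1.439 + 0.455 + 0.094 + 0.202 + 0.523 + 0.950 + 1.718 + 1.383 + 0.572 + 1.254 + 1.906 = 15.975.

15.975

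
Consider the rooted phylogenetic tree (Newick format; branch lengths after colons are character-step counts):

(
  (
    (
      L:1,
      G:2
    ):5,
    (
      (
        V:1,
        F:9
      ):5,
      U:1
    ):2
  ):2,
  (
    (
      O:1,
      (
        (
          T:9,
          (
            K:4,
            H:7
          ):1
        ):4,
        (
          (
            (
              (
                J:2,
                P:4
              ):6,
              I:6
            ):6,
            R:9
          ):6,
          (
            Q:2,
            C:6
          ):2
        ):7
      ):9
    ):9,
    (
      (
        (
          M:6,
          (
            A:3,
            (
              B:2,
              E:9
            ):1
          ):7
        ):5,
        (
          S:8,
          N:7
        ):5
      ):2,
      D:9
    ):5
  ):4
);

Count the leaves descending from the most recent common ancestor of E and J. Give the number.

The MRCA of E and J is the node subtending ((O,((T,(K,H)),((((J,P),I),R),(Q,C)))),(((M,(A,(B,E))),(S,N)),D)).
That clade contains 17 terminal taxa: A, B, C, D, E, H, I, J, K, M, N, O, P, Q, R, S, T.

17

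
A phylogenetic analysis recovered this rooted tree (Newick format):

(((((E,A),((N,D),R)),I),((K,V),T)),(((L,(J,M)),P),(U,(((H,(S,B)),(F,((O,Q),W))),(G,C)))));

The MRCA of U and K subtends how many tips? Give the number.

23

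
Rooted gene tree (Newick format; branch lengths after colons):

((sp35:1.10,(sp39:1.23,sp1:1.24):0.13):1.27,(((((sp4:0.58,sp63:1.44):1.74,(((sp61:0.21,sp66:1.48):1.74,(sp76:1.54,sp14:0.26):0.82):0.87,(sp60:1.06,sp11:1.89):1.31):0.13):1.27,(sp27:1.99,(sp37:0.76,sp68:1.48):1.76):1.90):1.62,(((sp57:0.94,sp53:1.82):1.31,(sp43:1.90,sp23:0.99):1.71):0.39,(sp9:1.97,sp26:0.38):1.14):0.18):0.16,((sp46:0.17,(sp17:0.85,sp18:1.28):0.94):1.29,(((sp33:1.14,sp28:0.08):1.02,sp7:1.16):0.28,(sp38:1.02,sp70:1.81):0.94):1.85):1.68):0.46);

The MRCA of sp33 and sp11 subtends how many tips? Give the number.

The MRCA of sp33 and sp11 is the node subtending (((((sp4,sp63),(((sp61,sp66),(sp76,sp14)),(sp60,sp11))),(sp27,(sp37,sp68))),(((sp57,sp53),(sp43,sp23)),(sp9,sp26))),((sp46,(sp17,sp18)),(((sp33,sp28),sp7),(sp38,sp70)))).
That clade contains 25 terminal taxa: sp11, sp14, sp17, sp18, sp23, sp26, sp27, sp28, sp33, sp37, sp38, sp4, sp43, sp46, sp53, sp57, sp60, sp61, sp63, sp66, sp68, sp7, sp70, sp76, sp9.

25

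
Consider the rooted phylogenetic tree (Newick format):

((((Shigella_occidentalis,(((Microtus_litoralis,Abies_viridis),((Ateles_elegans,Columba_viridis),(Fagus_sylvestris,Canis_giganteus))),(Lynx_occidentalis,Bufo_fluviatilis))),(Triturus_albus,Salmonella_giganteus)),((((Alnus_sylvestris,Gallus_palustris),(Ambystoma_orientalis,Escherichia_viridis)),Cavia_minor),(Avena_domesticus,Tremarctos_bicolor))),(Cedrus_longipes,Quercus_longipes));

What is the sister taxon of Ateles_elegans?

Ateles_elegans attaches to the tree at the node subtending (Ateles_elegans,Columba_viridis).
The other lineage descending from that same node — the sister group — is the single tip Columba_viridis.

Columba_viridis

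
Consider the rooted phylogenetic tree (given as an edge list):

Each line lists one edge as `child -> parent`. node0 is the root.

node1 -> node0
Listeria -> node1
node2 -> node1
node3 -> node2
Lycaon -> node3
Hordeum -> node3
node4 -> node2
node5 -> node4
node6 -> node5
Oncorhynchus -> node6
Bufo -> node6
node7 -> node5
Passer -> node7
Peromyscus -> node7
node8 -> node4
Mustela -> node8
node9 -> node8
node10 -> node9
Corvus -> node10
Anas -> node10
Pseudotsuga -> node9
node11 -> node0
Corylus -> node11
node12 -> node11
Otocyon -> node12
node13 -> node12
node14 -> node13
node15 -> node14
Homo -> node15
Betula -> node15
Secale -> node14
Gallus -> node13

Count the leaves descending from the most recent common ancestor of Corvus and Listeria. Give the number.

11

The MRCA of Corvus and Listeria is the node subtending (Listeria,((Lycaon,Hordeum),(((Oncorhynchus,Bufo),(Passer,Peromyscus)),(Mustela,((Corvus,Anas),Pseudotsuga))))).
That clade contains 11 terminal taxa: Anas, Bufo, Corvus, Hordeum, Listeria, Lycaon, Mustela, Oncorhynchus, Passer, Peromyscus, Pseudotsuga.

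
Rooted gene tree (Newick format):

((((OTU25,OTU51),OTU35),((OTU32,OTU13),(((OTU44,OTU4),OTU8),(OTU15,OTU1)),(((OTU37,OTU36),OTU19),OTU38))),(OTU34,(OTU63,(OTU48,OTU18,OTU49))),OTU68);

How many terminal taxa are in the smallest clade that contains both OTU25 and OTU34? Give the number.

The MRCA of OTU25 and OTU34 is the root, so the clade is the entire tree.
That clade contains 20 terminal taxa: OTU1, OTU13, OTU15, OTU18, OTU19, OTU25, OTU32, OTU34, OTU35, OTU36, OTU37, OTU38, OTU4, OTU44, OTU48, OTU49, OTU51, OTU63, OTU68, OTU8.

20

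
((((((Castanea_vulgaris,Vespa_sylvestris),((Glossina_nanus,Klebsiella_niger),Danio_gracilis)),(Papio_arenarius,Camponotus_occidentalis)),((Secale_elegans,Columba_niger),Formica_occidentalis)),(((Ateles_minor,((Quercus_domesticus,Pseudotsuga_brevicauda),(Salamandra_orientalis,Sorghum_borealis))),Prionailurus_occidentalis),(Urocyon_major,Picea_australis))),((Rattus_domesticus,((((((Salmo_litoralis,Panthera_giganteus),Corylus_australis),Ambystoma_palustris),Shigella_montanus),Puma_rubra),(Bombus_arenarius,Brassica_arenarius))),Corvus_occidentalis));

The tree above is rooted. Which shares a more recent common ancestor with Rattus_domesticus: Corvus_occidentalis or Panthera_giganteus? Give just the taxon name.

Panthera_giganteus

The MRCA of Rattus_domesticus and Panthera_giganteus subtends (Rattus_domesticus,((((((Salmo_litoralis,Panthera_giganteus),Corylus_australis),Ambystoma_palustris),Shigella_montanus),Puma_rubra),(Bombus_arenarius,Brassica_arenarius))) (9 taxa).
The MRCA of Rattus_domesticus and Corvus_occidentalis subtends ((Rattus_domesticus,((((((Salmo_litoralis,Panthera_giganteus),Corylus_australis),Ambystoma_palustris),Shigella_montanus),Puma_rubra),(Bombus_arenarius,Brassica_arenarius))),Corvus_occidentalis) (10 taxa).
The first is nested inside the second, so Rattus_domesticus shares a more recent common ancestor with Panthera_giganteus.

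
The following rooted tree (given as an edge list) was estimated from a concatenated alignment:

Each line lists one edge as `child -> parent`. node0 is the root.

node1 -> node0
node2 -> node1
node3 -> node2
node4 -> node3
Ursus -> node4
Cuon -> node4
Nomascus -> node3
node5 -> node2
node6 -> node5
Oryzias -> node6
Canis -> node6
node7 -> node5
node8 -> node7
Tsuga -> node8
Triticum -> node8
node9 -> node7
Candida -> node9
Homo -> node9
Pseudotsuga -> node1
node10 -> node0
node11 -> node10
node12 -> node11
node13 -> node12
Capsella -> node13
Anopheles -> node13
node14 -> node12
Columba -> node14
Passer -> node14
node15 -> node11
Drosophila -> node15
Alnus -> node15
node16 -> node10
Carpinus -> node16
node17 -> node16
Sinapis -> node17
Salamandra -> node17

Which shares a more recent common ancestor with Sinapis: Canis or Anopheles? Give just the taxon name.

Anopheles

The MRCA of Sinapis and Anopheles subtends ((((Capsella,Anopheles),(Columba,Passer)),(Drosophila,Alnus)),(Carpinus,(Sinapis,Salamandra))) (9 taxa).
The MRCA of Sinapis and Canis is the root, subtending the entire tree (19 taxa).
The first is nested inside the second, so Sinapis shares a more recent common ancestor with Anopheles.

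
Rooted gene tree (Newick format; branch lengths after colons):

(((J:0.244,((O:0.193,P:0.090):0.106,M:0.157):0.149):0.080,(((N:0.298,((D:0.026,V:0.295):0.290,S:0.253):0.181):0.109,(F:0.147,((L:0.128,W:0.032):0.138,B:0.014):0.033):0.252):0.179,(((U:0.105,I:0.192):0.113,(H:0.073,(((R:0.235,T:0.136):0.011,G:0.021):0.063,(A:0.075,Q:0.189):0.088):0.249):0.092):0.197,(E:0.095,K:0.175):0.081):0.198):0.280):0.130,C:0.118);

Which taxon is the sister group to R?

R attaches to the tree at the node subtending (R,T).
The other lineage descending from that same node — the sister group — is the single tip T.

T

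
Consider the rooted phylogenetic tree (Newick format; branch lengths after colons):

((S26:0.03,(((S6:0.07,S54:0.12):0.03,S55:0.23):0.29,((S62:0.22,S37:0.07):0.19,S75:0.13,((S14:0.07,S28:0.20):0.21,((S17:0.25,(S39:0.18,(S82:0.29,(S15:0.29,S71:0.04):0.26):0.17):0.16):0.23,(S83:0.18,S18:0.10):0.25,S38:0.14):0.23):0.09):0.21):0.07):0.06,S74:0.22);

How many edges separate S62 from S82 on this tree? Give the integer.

8

The MRCA of S62 and S82 is the node subtending ((S62,S37),S75,((S14,S28),((S17,(S39,(S82,(S15,S71)))),(S83,S18),S38))).
From S62 up to that node: 2 branches. From S82 up to the same node: 6 branches. Total: 2 + 6 = 8.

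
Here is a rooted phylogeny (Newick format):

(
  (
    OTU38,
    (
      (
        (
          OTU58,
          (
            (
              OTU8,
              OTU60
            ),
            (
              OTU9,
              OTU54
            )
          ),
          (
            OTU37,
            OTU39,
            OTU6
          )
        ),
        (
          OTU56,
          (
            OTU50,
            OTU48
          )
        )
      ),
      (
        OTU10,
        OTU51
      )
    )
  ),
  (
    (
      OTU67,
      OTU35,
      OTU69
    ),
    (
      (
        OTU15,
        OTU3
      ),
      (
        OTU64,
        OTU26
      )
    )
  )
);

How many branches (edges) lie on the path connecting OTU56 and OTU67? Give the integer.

The MRCA of OTU56 and OTU67 is the root of the tree.
From OTU56 up to that node: 5 branches. From OTU67 up to the same node: 3 branches. Total: 5 + 3 = 8.

8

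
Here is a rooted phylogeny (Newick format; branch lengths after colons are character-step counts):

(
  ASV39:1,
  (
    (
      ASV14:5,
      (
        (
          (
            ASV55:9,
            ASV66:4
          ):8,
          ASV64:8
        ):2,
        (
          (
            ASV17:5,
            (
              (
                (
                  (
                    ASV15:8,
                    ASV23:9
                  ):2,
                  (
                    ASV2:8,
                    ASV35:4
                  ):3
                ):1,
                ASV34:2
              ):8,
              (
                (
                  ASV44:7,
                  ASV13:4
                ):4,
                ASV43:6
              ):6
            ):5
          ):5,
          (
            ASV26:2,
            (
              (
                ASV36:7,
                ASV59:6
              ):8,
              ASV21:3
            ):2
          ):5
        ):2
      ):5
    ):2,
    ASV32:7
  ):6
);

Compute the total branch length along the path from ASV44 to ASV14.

39

The path runs ASV44 → … → MRCA → … → ASV14; the MRCA is the node subtending (ASV14,(((ASV55,ASV66),ASV64),((ASV17,((((ASV15,ASV23),(ASV2,ASV35)),ASV34),((ASV44,ASV13),ASV43))),(ASV26,((ASV36,ASV59),ASV21))))).
Branch lengths along that path: 7 + 4 + 6 + 5 + 5 + 2 + 5 + 5 = 39.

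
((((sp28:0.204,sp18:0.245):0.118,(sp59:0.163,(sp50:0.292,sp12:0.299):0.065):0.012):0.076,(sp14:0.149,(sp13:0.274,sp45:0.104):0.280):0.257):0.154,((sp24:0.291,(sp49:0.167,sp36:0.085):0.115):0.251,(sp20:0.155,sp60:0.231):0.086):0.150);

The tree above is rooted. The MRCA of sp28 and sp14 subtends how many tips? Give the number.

8

The MRCA of sp28 and sp14 is the node subtending (((sp28,sp18),(sp59,(sp50,sp12))),(sp14,(sp13,sp45))).
That clade contains 8 terminal taxa: sp12, sp13, sp14, sp18, sp28, sp45, sp50, sp59.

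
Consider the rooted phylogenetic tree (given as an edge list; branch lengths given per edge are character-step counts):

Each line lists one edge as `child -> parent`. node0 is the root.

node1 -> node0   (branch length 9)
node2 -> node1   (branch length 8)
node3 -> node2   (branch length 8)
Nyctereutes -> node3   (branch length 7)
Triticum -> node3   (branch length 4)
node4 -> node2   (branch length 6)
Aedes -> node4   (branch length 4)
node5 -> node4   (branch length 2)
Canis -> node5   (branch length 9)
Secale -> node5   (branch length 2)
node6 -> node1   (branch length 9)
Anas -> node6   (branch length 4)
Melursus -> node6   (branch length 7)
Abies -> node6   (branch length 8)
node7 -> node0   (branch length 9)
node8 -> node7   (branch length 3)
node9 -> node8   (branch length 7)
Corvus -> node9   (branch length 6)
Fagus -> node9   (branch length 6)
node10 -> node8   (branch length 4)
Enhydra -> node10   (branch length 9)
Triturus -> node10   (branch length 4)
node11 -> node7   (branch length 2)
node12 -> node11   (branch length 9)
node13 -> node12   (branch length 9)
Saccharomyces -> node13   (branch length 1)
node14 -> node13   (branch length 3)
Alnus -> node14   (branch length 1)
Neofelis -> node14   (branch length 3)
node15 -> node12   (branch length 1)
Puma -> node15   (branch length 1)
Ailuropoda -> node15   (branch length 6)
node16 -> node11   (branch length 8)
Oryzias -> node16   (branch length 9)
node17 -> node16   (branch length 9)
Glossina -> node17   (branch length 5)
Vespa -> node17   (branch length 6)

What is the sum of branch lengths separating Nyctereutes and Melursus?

The path runs Nyctereutes → … → MRCA → … → Melursus; the MRCA is the node subtending (((Nyctereutes,Triticum),(Aedes,(Canis,Secale))),(Anas,Melursus,Abies)).
Branch lengths along that path: 7 + 8 + 8 + 9 + 7 = 39.

39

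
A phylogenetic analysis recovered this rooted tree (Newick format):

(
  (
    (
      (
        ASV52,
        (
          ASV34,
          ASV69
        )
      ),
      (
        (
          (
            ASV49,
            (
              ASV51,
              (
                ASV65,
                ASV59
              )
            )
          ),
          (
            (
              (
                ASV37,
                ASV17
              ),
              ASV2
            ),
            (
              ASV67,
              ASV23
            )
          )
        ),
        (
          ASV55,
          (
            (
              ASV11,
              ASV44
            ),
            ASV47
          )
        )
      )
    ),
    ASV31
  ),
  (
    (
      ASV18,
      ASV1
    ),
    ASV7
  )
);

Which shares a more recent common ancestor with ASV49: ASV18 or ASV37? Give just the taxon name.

ASV37

The MRCA of ASV49 and ASV37 subtends ((ASV49,(ASV51,(ASV65,ASV59))),(((ASV37,ASV17),ASV2),(ASV67,ASV23))) (9 taxa).
The MRCA of ASV49 and ASV18 is the root, subtending the entire tree (20 taxa).
The first is nested inside the second, so ASV49 shares a more recent common ancestor with ASV37.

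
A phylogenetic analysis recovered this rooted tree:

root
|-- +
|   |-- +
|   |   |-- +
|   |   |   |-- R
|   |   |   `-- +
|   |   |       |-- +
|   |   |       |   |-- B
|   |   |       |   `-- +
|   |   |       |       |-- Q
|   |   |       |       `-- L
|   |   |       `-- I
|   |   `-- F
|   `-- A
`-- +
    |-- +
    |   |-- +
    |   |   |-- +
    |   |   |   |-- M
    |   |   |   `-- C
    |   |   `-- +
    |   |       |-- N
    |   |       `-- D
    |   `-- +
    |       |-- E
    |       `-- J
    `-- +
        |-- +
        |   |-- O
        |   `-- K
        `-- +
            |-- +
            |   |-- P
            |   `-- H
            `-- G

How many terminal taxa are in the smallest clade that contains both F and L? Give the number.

6

The MRCA of F and L is the node subtending ((R,((B,(Q,L)),I)),F).
That clade contains 6 terminal taxa: B, F, I, L, Q, R.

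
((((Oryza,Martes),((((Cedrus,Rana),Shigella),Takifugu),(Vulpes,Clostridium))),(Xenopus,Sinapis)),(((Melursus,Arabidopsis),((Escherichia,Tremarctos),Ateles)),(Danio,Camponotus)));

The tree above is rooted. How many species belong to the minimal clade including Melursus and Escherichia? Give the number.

5

The MRCA of Melursus and Escherichia is the node subtending ((Melursus,Arabidopsis),((Escherichia,Tremarctos),Ateles)).
That clade contains 5 terminal taxa: Arabidopsis, Ateles, Escherichia, Melursus, Tremarctos.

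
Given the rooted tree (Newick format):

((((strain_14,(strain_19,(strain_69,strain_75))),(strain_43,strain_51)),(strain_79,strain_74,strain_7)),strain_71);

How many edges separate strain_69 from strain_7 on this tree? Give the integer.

7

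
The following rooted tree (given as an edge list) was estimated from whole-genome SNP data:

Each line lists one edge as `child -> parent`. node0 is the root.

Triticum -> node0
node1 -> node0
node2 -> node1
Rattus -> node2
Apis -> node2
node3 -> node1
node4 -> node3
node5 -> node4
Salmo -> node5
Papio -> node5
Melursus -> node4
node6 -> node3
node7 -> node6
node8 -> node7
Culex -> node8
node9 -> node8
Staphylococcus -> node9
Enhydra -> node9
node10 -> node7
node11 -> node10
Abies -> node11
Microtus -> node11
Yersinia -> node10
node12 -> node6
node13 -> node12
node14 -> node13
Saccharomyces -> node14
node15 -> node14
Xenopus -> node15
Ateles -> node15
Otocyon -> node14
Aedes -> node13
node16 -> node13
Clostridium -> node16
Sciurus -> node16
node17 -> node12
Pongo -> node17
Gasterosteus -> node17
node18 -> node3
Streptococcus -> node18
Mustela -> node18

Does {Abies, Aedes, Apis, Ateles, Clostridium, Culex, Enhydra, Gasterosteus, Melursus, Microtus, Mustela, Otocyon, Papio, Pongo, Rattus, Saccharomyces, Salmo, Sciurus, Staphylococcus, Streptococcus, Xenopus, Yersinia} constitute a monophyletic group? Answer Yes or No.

The most recent common ancestor of these taxa subtends ((Rattus,Apis),(((Salmo,Papio),Melursus),(((Culex,(Staphylococcus,Enhydra)),((Abies,Microtus),Yersinia)),(((Saccharomyces,(Xenopus,Ateles),Otocyon),Aedes,(Clostridium,Sciurus)),(Pongo,Gasterosteus))),(Streptococcus,Mustela))).
That clade has exactly 22 tips — every listed taxon and nothing else — so the group is monophyletic.

Yes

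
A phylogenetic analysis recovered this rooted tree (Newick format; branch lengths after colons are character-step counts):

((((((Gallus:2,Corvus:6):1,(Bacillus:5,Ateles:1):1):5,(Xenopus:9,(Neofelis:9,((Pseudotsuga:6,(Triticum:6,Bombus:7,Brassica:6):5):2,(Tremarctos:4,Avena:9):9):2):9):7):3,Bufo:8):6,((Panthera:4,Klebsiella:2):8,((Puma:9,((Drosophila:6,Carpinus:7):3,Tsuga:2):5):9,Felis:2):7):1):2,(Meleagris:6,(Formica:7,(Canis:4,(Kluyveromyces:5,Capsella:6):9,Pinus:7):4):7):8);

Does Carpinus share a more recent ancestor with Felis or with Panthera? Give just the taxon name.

The MRCA of Carpinus and Felis subtends ((Puma,((Drosophila,Carpinus),Tsuga)),Felis) (5 taxa).
The MRCA of Carpinus and Panthera subtends ((Panthera,Klebsiella),((Puma,((Drosophila,Carpinus),Tsuga)),Felis)) (7 taxa).
The first is nested inside the second, so Carpinus shares a more recent common ancestor with Felis.

Felis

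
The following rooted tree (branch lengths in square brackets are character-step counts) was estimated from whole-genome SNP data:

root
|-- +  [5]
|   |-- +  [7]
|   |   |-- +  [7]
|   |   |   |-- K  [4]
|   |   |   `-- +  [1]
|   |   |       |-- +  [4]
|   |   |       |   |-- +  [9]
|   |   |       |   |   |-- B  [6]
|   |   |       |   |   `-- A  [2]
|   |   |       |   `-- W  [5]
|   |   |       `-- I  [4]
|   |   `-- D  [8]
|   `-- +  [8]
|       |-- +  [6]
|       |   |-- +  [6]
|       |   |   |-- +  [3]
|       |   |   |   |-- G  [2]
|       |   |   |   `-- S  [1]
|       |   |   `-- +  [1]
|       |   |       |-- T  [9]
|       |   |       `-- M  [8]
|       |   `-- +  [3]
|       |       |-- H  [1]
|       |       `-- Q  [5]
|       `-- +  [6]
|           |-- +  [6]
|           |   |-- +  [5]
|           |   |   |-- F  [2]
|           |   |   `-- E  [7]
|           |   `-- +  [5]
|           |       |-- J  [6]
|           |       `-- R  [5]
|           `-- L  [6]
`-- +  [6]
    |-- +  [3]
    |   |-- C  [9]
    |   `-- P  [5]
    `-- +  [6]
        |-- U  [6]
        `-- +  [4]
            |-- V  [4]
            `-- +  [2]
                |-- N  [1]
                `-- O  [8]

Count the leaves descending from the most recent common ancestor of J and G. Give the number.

The MRCA of J and G is the node subtending ((((G,S),(T,M)),(H,Q)),(((F,E),(J,R)),L)).
That clade contains 11 terminal taxa: E, F, G, H, J, L, M, Q, R, S, T.

11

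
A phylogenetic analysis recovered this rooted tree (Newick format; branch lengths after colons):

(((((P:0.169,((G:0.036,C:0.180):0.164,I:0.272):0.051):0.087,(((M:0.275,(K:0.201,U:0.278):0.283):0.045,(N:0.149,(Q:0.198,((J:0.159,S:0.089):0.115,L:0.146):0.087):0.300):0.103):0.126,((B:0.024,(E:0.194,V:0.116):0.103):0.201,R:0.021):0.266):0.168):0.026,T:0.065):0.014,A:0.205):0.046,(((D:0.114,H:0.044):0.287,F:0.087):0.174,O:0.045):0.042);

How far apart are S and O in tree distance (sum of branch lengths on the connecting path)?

The path runs S → … → MRCA → … → O; the MRCA is the root of the tree.
Branch lengths along that path: 0.089 + 0.115 + 0.087 + 0.300 + 0.103 + 0.126 + 0.168 + 0.026 + 0.014 + 0.046 + 0.042 + 0.045 = 1.161.

1.161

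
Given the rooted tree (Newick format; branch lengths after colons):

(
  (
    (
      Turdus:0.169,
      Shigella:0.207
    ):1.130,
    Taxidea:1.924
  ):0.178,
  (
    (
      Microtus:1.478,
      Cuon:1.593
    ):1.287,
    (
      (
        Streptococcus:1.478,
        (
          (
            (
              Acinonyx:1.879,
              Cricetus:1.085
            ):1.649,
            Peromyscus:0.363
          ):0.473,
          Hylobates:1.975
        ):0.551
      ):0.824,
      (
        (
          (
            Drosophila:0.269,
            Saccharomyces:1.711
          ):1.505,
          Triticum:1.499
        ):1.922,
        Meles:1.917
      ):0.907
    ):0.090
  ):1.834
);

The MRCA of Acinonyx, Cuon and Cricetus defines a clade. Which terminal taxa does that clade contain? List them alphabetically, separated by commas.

Acinonyx, Cricetus, Cuon, Drosophila, Hylobates, Meles, Microtus, Peromyscus, Saccharomyces, Streptococcus, Triticum

Tracing Acinonyx: it sits inside (Acinonyx,Cricetus).
Tracing Cuon: it sits inside (Microtus,Cuon).
Tracing Cricetus: it sits inside (Acinonyx,Cricetus).
The smallest clade enclosing all 3 is ((Microtus,Cuon),((Streptococcus,(((Acinonyx,Cricetus),Peromyscus),Hylobates)),(((Drosophila,Saccharomyces),Triticum),Meles))); the answer is its 11 terminal taxa in alphabetical order.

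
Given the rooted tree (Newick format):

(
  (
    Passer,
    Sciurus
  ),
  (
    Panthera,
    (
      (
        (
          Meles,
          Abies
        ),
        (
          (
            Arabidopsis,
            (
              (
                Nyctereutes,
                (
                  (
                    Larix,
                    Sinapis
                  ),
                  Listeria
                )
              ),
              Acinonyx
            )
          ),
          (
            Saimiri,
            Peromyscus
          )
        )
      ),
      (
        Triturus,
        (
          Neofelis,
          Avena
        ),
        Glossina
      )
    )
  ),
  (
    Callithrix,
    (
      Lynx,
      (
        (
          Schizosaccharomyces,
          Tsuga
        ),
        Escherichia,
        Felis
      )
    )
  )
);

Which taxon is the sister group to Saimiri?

Saimiri attaches to the tree at the node subtending (Saimiri,Peromyscus).
The other lineage descending from that same node — the sister group — is the single tip Peromyscus.

Peromyscus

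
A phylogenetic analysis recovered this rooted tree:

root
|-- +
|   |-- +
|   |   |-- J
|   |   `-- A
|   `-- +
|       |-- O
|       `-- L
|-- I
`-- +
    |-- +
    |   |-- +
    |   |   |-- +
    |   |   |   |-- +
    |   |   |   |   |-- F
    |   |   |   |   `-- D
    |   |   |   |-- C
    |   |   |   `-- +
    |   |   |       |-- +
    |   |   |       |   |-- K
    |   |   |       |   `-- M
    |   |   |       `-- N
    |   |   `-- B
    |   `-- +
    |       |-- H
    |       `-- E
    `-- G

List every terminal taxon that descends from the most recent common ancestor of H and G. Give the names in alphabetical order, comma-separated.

B, C, D, E, F, G, H, K, M, N

Tracing H: it sits inside (H,E).
Tracing G: it sits inside (((((F,D),C,((K,M),N)),B),(H,E)),G).
The smallest clade enclosing both is (((((F,D),C,((K,M),N)),B),(H,E)),G); the answer is its 10 terminal taxa in alphabetical order.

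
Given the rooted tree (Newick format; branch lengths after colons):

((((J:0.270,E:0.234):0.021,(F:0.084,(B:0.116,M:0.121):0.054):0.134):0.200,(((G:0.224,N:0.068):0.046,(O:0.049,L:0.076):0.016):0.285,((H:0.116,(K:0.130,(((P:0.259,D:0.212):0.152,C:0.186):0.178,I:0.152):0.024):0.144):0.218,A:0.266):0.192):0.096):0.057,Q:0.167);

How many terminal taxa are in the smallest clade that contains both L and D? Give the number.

The MRCA of L and D is the node subtending (((G,N),(O,L)),((H,(K,(((P,D),C),I))),A)).
That clade contains 11 terminal taxa: A, C, D, G, H, I, K, L, N, O, P.

11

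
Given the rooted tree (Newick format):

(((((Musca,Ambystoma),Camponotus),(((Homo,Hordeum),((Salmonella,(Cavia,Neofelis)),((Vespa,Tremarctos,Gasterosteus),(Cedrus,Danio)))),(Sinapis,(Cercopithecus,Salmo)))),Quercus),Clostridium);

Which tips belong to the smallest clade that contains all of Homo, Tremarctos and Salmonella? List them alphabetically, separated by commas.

Tracing Homo: it sits inside (Homo,Hordeum).
Tracing Tremarctos: it sits inside (Vespa,Tremarctos,Gasterosteus).
Tracing Salmonella: it sits inside (Salmonella,(Cavia,Neofelis)).
The smallest clade enclosing all 3 is ((Homo,Hordeum),((Salmonella,(Cavia,Neofelis)),((Vespa,Tremarctos,Gasterosteus),(Cedrus,Danio)))); the answer is its 10 terminal taxa in alphabetical order.

Cavia, Cedrus, Danio, Gasterosteus, Homo, Hordeum, Neofelis, Salmonella, Tremarctos, Vespa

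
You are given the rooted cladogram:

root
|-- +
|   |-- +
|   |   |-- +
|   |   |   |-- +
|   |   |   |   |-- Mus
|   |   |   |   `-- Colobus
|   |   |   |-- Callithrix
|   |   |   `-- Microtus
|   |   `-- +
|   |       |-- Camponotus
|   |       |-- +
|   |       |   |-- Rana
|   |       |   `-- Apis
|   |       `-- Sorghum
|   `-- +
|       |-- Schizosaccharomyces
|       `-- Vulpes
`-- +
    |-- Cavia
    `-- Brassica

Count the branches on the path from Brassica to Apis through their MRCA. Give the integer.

The MRCA of Brassica and Apis is the root of the tree.
From Brassica up to that node: 2 branches. From Apis up to the same node: 5 branches. Total: 2 + 5 = 7.

7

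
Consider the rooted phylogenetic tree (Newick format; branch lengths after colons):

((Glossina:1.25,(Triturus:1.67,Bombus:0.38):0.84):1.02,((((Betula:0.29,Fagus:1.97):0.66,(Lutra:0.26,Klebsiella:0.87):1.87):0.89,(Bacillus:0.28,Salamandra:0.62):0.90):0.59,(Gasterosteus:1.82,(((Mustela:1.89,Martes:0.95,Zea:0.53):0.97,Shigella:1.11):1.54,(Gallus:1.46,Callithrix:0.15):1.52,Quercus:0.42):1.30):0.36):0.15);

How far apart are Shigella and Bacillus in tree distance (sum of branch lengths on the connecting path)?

The path runs Shigella → … → MRCA → … → Bacillus; the MRCA is the node subtending ((((Betula,Fagus),(Lutra,Klebsiella)),(Bacillus,Salamandra)),(Gasterosteus,(((Mustela,Martes,Zea),Shigella),(Gallus,Callithrix),Quercus))).
Branch lengths along that path: 1.11 + 1.54 + 1.30 + 0.36 + 0.59 + 0.90 + 0.28 = 6.08.

6.08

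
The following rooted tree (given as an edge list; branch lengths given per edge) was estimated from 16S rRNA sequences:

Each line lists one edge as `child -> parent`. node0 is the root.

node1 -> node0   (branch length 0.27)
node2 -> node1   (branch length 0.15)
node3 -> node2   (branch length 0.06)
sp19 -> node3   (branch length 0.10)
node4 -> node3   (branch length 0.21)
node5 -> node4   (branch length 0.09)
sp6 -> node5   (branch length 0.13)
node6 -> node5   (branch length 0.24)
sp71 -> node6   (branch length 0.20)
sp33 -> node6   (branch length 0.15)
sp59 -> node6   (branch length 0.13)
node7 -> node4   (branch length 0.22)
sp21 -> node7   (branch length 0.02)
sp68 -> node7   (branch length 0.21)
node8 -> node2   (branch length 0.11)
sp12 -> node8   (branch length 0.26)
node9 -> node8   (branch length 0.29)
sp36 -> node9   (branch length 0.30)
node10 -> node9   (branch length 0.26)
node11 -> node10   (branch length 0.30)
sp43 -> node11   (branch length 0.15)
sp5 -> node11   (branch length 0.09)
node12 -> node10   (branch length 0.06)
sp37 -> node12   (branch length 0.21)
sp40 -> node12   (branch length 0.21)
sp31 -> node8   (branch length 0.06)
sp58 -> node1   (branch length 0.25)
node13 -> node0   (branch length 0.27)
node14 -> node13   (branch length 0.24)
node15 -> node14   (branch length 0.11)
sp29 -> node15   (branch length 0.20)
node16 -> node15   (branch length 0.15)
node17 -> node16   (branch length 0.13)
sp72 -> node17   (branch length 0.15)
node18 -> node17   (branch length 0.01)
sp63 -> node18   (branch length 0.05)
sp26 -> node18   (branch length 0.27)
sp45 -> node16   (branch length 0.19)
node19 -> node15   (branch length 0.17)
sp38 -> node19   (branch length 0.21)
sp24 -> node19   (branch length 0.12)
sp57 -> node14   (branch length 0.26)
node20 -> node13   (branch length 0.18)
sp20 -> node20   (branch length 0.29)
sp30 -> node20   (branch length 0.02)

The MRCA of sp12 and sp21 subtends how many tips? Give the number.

The MRCA of sp12 and sp21 is the node subtending ((sp19,((sp6,(sp71,sp33,sp59)),(sp21,sp68))),(sp12,(sp36,((sp43,sp5),(sp37,sp40))),sp31)).
That clade contains 14 terminal taxa: sp12, sp19, sp21, sp31, sp33, sp36, sp37, sp40, sp43, sp5, sp59, sp6, sp68, sp71.

14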